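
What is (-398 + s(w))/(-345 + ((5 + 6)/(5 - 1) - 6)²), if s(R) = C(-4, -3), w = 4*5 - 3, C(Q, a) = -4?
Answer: 6432/5351 ≈ 1.2020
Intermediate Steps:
w = 17 (w = 20 - 3 = 17)
s(R) = -4
(-398 + s(w))/(-345 + ((5 + 6)/(5 - 1) - 6)²) = (-398 - 4)/(-345 + ((5 + 6)/(5 - 1) - 6)²) = -402/(-345 + (11/4 - 6)²) = -402/(-345 + (-13/4)²) = -402/(-345 + 169/16) = -402/(-5351/16) = -402*(-16/5351) = 6432/5351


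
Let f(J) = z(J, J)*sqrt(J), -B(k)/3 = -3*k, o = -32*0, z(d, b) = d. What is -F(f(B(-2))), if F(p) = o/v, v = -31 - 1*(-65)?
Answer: 0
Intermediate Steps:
v = 34 (v = -31 + 65 = 34)
o = 0
B(k) = 9*k (B(k) = -(-9)*k = 9*k)
f(J) = J**(3/2) (f(J) = J*sqrt(J) = J**(3/2))
F(p) = 0 (F(p) = 0/34 = 0*(1/34) = 0)
-F(f(B(-2))) = -1*0 = 0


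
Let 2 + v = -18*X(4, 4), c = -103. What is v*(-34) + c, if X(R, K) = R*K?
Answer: 9757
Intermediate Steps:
X(R, K) = K*R
v = -290 (v = -2 - 72*4 = -2 - 18*16 = -2 - 288 = -290)
v*(-34) + c = -290*(-34) - 103 = 9860 - 103 = 9757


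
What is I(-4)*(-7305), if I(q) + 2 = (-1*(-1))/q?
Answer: 65745/4 ≈ 16436.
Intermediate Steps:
I(q) = -2 + 1/q (I(q) = -2 + (-1*(-1))/q = -2 + 1/q)
I(-4)*(-7305) = (-2 + 1/(-4))*(-7305) = (-2 - 1/4)*(-7305) = -9/4*(-7305) = 65745/4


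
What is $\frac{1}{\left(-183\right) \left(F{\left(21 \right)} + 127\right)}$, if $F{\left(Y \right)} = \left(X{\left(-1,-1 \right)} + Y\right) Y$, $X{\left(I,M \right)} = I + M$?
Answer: $- \frac{1}{96258} \approx -1.0389 \cdot 10^{-5}$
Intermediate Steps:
$F{\left(Y \right)} = Y \left(-2 + Y\right)$ ($F{\left(Y \right)} = \left(\left(-1 - 1\right) + Y\right) Y = \left(-2 + Y\right) Y = Y \left(-2 + Y\right)$)
$\frac{1}{\left(-183\right) \left(F{\left(21 \right)} + 127\right)} = \frac{1}{\left(-183\right) \left(21 \left(-2 + 21\right) + 127\right)} = \frac{1}{\left(-183\right) \left(21 \cdot 19 + 127\right)} = \frac{1}{\left(-183\right) \left(399 + 127\right)} = \frac{1}{\left(-183\right) 526} = \frac{1}{-96258} = - \frac{1}{96258}$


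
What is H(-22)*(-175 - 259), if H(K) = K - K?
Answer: 0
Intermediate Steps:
H(K) = 0
H(-22)*(-175 - 259) = 0*(-175 - 259) = 0*(-434) = 0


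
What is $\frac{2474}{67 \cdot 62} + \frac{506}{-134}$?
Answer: $- \frac{6606}{2077} \approx -3.1805$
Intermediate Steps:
$\frac{2474}{67 \cdot 62} + \frac{506}{-134} = \frac{2474}{4154} + 506 \left(- \frac{1}{134}\right) = 2474 \cdot \frac{1}{4154} - \frac{253}{67} = \frac{1237}{2077} - \frac{253}{67} = - \frac{6606}{2077}$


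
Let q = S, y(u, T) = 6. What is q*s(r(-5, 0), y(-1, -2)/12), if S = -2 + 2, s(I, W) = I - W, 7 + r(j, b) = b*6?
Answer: 0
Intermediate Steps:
r(j, b) = -7 + 6*b (r(j, b) = -7 + b*6 = -7 + 6*b)
S = 0
q = 0
q*s(r(-5, 0), y(-1, -2)/12) = 0*((-7 + 6*0) - 6/12) = 0*((-7 + 0) - 6/12) = 0*(-7 - 1*1/2) = 0*(-7 - 1/2) = 0*(-15/2) = 0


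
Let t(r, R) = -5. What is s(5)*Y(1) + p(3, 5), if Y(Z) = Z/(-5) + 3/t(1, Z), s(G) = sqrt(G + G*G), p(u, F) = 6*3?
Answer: 18 - 4*sqrt(30)/5 ≈ 13.618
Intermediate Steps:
p(u, F) = 18
s(G) = sqrt(G + G**2)
Y(Z) = -3/5 - Z/5 (Y(Z) = Z/(-5) + 3/(-5) = Z*(-1/5) + 3*(-1/5) = -Z/5 - 3/5 = -3/5 - Z/5)
s(5)*Y(1) + p(3, 5) = sqrt(5*(1 + 5))*(-3/5 - 1/5*1) + 18 = sqrt(5*6)*(-3/5 - 1/5) + 18 = sqrt(30)*(-4/5) + 18 = -4*sqrt(30)/5 + 18 = 18 - 4*sqrt(30)/5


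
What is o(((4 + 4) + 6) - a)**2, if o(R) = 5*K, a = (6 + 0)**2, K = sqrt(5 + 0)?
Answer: 125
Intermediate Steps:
K = sqrt(5) ≈ 2.2361
a = 36 (a = 6**2 = 36)
o(R) = 5*sqrt(5)
o(((4 + 4) + 6) - a)**2 = (5*sqrt(5))**2 = 125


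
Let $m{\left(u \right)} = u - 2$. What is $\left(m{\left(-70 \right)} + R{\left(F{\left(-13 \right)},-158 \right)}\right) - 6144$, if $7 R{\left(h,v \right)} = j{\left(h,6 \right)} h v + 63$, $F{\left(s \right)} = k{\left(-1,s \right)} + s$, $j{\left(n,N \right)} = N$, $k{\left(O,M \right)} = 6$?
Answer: $-5259$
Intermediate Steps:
$m{\left(u \right)} = -2 + u$ ($m{\left(u \right)} = u - 2 = -2 + u$)
$F{\left(s \right)} = 6 + s$
$R{\left(h,v \right)} = 9 + \frac{6 h v}{7}$ ($R{\left(h,v \right)} = \frac{6 h v + 63}{7} = \frac{63 + 6 h v}{7} = 9 + \frac{6 h v}{7}$)
$\left(m{\left(-70 \right)} + R{\left(F{\left(-13 \right)},-158 \right)}\right) - 6144 = \left(\left(-2 - 70\right) + \left(9 + \frac{6}{7} \left(6 - 13\right) \left(-158\right)\right)\right) - 6144 = \left(-72 + \left(9 + \frac{6}{7} \left(-7\right) \left(-158\right)\right)\right) - 6144 = \left(-72 + \left(9 + 948\right)\right) - 6144 = \left(-72 + 957\right) - 6144 = 885 - 6144 = -5259$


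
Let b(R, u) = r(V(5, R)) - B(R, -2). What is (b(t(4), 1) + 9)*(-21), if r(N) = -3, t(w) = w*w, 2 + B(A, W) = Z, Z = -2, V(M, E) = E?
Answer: -210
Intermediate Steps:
B(A, W) = -4 (B(A, W) = -2 - 2 = -4)
t(w) = w**2
b(R, u) = 1 (b(R, u) = -3 - 1*(-4) = -3 + 4 = 1)
(b(t(4), 1) + 9)*(-21) = (1 + 9)*(-21) = 10*(-21) = -210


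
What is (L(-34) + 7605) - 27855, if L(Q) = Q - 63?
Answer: -20347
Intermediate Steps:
L(Q) = -63 + Q
(L(-34) + 7605) - 27855 = ((-63 - 34) + 7605) - 27855 = (-97 + 7605) - 27855 = 7508 - 27855 = -20347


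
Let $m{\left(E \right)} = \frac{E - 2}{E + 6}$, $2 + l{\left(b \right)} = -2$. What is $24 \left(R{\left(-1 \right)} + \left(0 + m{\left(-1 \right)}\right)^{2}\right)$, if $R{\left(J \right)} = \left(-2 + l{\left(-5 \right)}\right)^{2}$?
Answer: $\frac{21816}{25} \approx 872.64$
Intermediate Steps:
$l{\left(b \right)} = -4$ ($l{\left(b \right)} = -2 - 2 = -4$)
$R{\left(J \right)} = 36$ ($R{\left(J \right)} = \left(-2 - 4\right)^{2} = \left(-6\right)^{2} = 36$)
$m{\left(E \right)} = \frac{-2 + E}{6 + E}$
$24 \left(R{\left(-1 \right)} + \left(0 + m{\left(-1 \right)}\right)^{2}\right) = 24 \left(36 + \left(0 + \frac{-2 - 1}{6 - 1}\right)^{2}\right) = 24 \left(36 + \left(0 + \frac{1}{5} \left(-3\right)\right)^{2}\right) = 24 \left(36 + \left(0 - \frac{3}{5}\right)^{2}\right) = 24 \left(36 + \left(- \frac{3}{5}\right)^{2}\right) = 24 \left(36 + \frac{9}{25}\right) = 24 \cdot \frac{909}{25} = \frac{21816}{25}$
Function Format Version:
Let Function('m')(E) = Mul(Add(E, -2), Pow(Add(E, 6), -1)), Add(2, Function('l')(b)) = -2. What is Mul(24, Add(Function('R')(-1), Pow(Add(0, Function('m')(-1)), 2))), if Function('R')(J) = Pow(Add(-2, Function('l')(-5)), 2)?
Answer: Rational(21816, 25) ≈ 872.64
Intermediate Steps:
Function('l')(b) = -4 (Function('l')(b) = Add(-2, -2) = -4)
Function('R')(J) = 36 (Function('R')(J) = Pow(Add(-2, -4), 2) = Pow(-6, 2) = 36)
Function('m')(E) = Mul(Pow(Add(6, E), -1), Add(-2, E)) (Function('m')(E) = Mul(Add(-2, E), Pow(Add(6, E), -1)) = Mul(Pow(Add(6, E), -1), Add(-2, E)))
Mul(24, Add(Function('R')(-1), Pow(Add(0, Function('m')(-1)), 2))) = Mul(24, Add(36, Pow(Add(0, Mul(Pow(Add(6, -1), -1), Add(-2, -1))), 2))) = Mul(24, Add(36, Pow(Add(0, Mul(Pow(5, -1), -3)), 2))) = Mul(24, Add(36, Pow(Add(0, Mul(Rational(1, 5), -3)), 2))) = Mul(24, Add(36, Pow(Add(0, Rational(-3, 5)), 2))) = Mul(24, Add(36, Pow(Rational(-3, 5), 2))) = Mul(24, Add(36, Rational(9, 25))) = Mul(24, Rational(909, 25)) = Rational(21816, 25)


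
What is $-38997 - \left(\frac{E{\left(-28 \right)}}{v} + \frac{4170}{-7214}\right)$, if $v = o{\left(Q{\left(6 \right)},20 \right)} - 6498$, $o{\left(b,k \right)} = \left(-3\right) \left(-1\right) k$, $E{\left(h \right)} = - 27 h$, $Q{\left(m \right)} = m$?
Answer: $- \frac{150927826380}{3870311} \approx -38996.0$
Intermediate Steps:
$o{\left(b,k \right)} = 3 k$
$v = -6438$ ($v = 3 \cdot 20 - 6498 = 60 - 6498 = -6438$)
$-38997 - \left(\frac{E{\left(-28 \right)}}{v} + \frac{4170}{-7214}\right) = -38997 - \left(\frac{\left(-27\right) \left(-28\right)}{-6438} + \frac{4170}{-7214}\right) = -38997 - \left(756 \left(- \frac{1}{6438}\right) + 4170 \left(- \frac{1}{7214}\right)\right) = -38997 - \left(- \frac{126}{1073} - \frac{2085}{3607}\right) = -38997 - - \frac{2691687}{3870311} = -38997 + \frac{2691687}{3870311} = - \frac{150927826380}{3870311}$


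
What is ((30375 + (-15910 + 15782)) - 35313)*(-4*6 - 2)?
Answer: 131716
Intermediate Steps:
((30375 + (-15910 + 15782)) - 35313)*(-4*6 - 2) = ((30375 - 128) - 35313)*(-24 - 2) = (30247 - 35313)*(-26) = -5066*(-26) = 131716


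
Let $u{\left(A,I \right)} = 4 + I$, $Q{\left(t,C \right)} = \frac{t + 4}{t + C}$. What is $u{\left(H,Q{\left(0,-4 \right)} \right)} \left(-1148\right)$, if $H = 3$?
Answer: $-3444$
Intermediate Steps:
$Q{\left(t,C \right)} = \frac{4 + t}{C + t}$
$u{\left(H,Q{\left(0,-4 \right)} \right)} \left(-1148\right) = \left(4 + \frac{4 + 0}{-4 + 0}\right) \left(-1148\right) = \left(4 + \frac{1}{-4} \cdot 4\right) \left(-1148\right) = \left(4 - 1\right) \left(-1148\right) = 3 \left(-1148\right) = -3444$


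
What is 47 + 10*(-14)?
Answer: -93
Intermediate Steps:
47 + 10*(-14) = 47 - 140 = -93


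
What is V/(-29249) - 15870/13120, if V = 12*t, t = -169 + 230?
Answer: -47378547/38374688 ≈ -1.2346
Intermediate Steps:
t = 61
V = 732 (V = 12*61 = 732)
V/(-29249) - 15870/13120 = 732/(-29249) - 15870/13120 = 732*(-1/29249) - 15870*1/13120 = -732/29249 - 1587/1312 = -47378547/38374688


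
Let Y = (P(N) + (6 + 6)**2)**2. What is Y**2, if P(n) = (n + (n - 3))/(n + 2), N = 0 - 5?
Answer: 39213900625/81 ≈ 4.8412e+8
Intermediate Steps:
N = -5
P(n) = (-3 + 2*n)/(2 + n) (P(n) = (n + (-3 + n))/(2 + n) = (-3 + 2*n)/(2 + n))
Y = 198025/9 (Y = ((-3 + 2*(-5))/(2 - 5) + (6 + 6)**2)**2 = ((-3 - 10)/(-3) + 12**2)**2 = (-1/3*(-13) + 144)**2 = (13/3 + 144)**2 = (445/3)**2 = 198025/9 ≈ 22003.)
Y**2 = (198025/9)**2 = 39213900625/81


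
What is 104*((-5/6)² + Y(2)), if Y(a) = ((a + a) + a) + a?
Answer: 8138/9 ≈ 904.22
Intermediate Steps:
Y(a) = 4*a (Y(a) = (2*a + a) + a = 3*a + a = 4*a)
104*((-5/6)² + Y(2)) = 104*((-5/6)² + 4*2) = 104*((-5*⅙)² + 8) = 104*((-⅚)² + 8) = 104*(25/36 + 8) = 104*(313/36) = 8138/9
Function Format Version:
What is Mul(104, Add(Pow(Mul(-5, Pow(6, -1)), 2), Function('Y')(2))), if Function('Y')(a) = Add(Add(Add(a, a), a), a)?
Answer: Rational(8138, 9) ≈ 904.22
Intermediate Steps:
Function('Y')(a) = Mul(4, a) (Function('Y')(a) = Add(Add(Mul(2, a), a), a) = Add(Mul(3, a), a) = Mul(4, a))
Mul(104, Add(Pow(Mul(-5, Pow(6, -1)), 2), Function('Y')(2))) = Mul(104, Add(Pow(Mul(-5, Pow(6, -1)), 2), Mul(4, 2))) = Mul(104, Add(Pow(Mul(-5, Rational(1, 6)), 2), 8)) = Mul(104, Add(Pow(Rational(-5, 6), 2), 8)) = Mul(104, Add(Rational(25, 36), 8)) = Mul(104, Rational(313, 36)) = Rational(8138, 9)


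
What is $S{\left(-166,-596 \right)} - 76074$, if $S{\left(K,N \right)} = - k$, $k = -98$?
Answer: $-75976$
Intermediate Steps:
$S{\left(K,N \right)} = 98$ ($S{\left(K,N \right)} = \left(-1\right) \left(-98\right) = 98$)
$S{\left(-166,-596 \right)} - 76074 = 98 - 76074 = -75976$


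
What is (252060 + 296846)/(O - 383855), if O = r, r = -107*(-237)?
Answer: -274453/179248 ≈ -1.5311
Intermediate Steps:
r = 25359
O = 25359
(252060 + 296846)/(O - 383855) = (252060 + 296846)/(25359 - 383855) = 548906/(-358496) = 548906*(-1/358496) = -274453/179248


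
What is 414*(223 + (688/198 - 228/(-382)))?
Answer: 197510062/2101 ≈ 94008.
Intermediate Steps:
414*(223 + (688/198 - 228/(-382))) = 414*(223 + (688*(1/198) - 228*(-1/382))) = 414*(223 + (344/99 + 114/191)) = 414*(223 + 76990/18909) = 414*(4293697/18909) = 197510062/2101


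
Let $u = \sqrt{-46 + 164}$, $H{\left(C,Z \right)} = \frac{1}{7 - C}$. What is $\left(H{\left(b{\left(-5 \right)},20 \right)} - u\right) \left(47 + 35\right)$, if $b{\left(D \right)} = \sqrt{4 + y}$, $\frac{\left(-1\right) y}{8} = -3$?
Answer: $\frac{82}{3} - 82 \sqrt{118} + \frac{164 \sqrt{7}}{21} \approx -842.75$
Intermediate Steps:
$y = 24$ ($y = \left(-8\right) \left(-3\right) = 24$)
$b{\left(D \right)} = 2 \sqrt{7}$ ($b{\left(D \right)} = \sqrt{4 + 24} = \sqrt{28} = 2 \sqrt{7}$)
$u = \sqrt{118} \approx 10.863$
$\left(H{\left(b{\left(-5 \right)},20 \right)} - u\right) \left(47 + 35\right) = \left(- \frac{1}{-7 + 2 \sqrt{7}} - \sqrt{118}\right) \left(47 + 35\right) = \left(- \sqrt{118} - \frac{1}{-7 + 2 \sqrt{7}}\right) 82 = - 82 \sqrt{118} - \frac{82}{-7 + 2 \sqrt{7}}$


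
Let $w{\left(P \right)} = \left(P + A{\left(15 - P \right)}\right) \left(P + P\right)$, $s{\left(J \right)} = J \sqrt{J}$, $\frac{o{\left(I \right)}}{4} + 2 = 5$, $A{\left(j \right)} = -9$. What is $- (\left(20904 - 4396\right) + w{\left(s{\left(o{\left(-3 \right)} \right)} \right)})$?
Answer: $-19964 + 432 \sqrt{3} \approx -19216.0$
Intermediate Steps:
$o{\left(I \right)} = 12$ ($o{\left(I \right)} = -8 + 4 \cdot 5 = -8 + 20 = 12$)
$s{\left(J \right)} = J^{\frac{3}{2}}$
$w{\left(P \right)} = 2 P \left(-9 + P\right)$ ($w{\left(P \right)} = \left(P - 9\right) \left(P + P\right) = \left(-9 + P\right) 2 P = 2 P \left(-9 + P\right)$)
$- (\left(20904 - 4396\right) + w{\left(s{\left(o{\left(-3 \right)} \right)} \right)}) = - (\left(20904 - 4396\right) + 2 \cdot 12^{\frac{3}{2}} \left(-9 + 12^{\frac{3}{2}}\right)) = - (16508 + 2 \cdot 24 \sqrt{3} \left(-9 + 24 \sqrt{3}\right)) = - (16508 + 48 \sqrt{3} \left(-9 + 24 \sqrt{3}\right)) = -16508 - 48 \sqrt{3} \left(-9 + 24 \sqrt{3}\right)$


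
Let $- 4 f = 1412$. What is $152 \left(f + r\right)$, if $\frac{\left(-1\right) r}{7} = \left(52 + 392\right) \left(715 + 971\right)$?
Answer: $-796547032$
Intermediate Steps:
$f = -353$ ($f = \left(- \frac{1}{4}\right) 1412 = -353$)
$r = -5240088$ ($r = - 7 \left(52 + 392\right) \left(715 + 971\right) = - 7 \cdot 444 \cdot 1686 = \left(-7\right) 748584 = -5240088$)
$152 \left(f + r\right) = 152 \left(-353 - 5240088\right) = 152 \left(-5240441\right) = -796547032$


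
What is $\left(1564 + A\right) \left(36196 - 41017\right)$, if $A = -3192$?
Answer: $7848588$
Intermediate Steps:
$\left(1564 + A\right) \left(36196 - 41017\right) = \left(1564 - 3192\right) \left(36196 - 41017\right) = \left(-1628\right) \left(-4821\right) = 7848588$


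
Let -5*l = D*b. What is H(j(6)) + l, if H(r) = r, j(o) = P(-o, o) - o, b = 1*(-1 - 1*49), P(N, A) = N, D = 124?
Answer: 1228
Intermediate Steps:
b = -50 (b = 1*(-1 - 49) = 1*(-50) = -50)
j(o) = -2*o (j(o) = -o - o = -2*o)
l = 1240 (l = -124*(-50)/5 = -⅕*(-6200) = 1240)
H(j(6)) + l = -2*6 + 1240 = -12 + 1240 = 1228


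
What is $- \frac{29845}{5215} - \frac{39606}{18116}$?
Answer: $- \frac{10674533}{1349642} \approx -7.9092$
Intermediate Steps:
$- \frac{29845}{5215} - \frac{39606}{18116} = \left(-29845\right) \frac{1}{5215} - \frac{2829}{1294} = - \frac{5969}{1043} - \frac{2829}{1294} = - \frac{10674533}{1349642}$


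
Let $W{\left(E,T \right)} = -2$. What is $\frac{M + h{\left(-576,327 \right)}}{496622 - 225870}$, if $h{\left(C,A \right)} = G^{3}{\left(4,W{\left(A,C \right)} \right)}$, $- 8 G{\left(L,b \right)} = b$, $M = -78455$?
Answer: $- \frac{5021119}{17328128} \approx -0.28977$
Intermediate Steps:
$G{\left(L,b \right)} = - \frac{b}{8}$
$h{\left(C,A \right)} = \frac{1}{64}$ ($h{\left(C,A \right)} = \left(\left(- \frac{1}{8}\right) \left(-2\right)\right)^{3} = \left(\frac{1}{4}\right)^{3} = \frac{1}{64}$)
$\frac{M + h{\left(-576,327 \right)}}{496622 - 225870} = \frac{-78455 + \frac{1}{64}}{496622 - 225870} = - \frac{5021119}{64 \cdot 270752} = \left(- \frac{5021119}{64}\right) \frac{1}{270752} = - \frac{5021119}{17328128}$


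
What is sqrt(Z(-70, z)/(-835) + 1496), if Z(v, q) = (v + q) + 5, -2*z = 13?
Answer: 3*sqrt(463603690)/1670 ≈ 38.679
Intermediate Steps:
z = -13/2 (z = -1/2*13 = -13/2 ≈ -6.5000)
Z(v, q) = 5 + q + v (Z(v, q) = (q + v) + 5 = 5 + q + v)
sqrt(Z(-70, z)/(-835) + 1496) = sqrt((5 - 13/2 - 70)/(-835) + 1496) = sqrt(-143/2*(-1/835) + 1496) = sqrt(143/1670 + 1496) = sqrt(2498463/1670) = 3*sqrt(463603690)/1670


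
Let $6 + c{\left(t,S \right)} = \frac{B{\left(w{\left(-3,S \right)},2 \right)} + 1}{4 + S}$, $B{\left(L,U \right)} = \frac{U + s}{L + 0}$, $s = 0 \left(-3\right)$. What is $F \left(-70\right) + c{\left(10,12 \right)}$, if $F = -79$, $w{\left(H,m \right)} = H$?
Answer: $\frac{265153}{48} \approx 5524.0$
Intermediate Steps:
$s = 0$
$B{\left(L,U \right)} = \frac{U}{L}$ ($B{\left(L,U \right)} = \frac{U + 0}{L + 0} = \frac{U}{L}$)
$c{\left(t,S \right)} = -6 + \frac{1}{3 \left(4 + S\right)}$ ($c{\left(t,S \right)} = -6 + \frac{\frac{2}{-3} + 1}{4 + S} = -6 + \frac{2 \left(- \frac{1}{3}\right) + 1}{4 + S} = -6 + \frac{- \frac{2}{3} + 1}{4 + S} = -6 + \frac{1}{3 \left(4 + S\right)}$)
$F \left(-70\right) + c{\left(10,12 \right)} = \left(-79\right) \left(-70\right) + \frac{-71 - 216}{3 \left(4 + 12\right)} = 5530 + \frac{-71 - 216}{3 \cdot 16} = 5530 + \frac{1}{3} \cdot \frac{1}{16} \left(-287\right) = 5530 - \frac{287}{48} = \frac{265153}{48}$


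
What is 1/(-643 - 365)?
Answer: -1/1008 ≈ -0.00099206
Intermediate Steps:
1/(-643 - 365) = 1/(-1008) = -1/1008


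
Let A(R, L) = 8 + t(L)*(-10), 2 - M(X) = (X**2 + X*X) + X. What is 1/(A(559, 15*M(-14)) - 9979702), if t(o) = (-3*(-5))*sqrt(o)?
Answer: I/(2*(-4989847*I + 150*sqrt(1410))) ≈ -1.002e-7 + 1.1311e-10*I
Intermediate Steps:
M(X) = 2 - X - 2*X**2 (M(X) = 2 - ((X**2 + X*X) + X) = 2 - ((X**2 + X**2) + X) = 2 - (2*X**2 + X) = 2 - (X + 2*X**2) = 2 + (-X - 2*X**2) = 2 - X - 2*X**2)
t(o) = 15*sqrt(o)
A(R, L) = 8 - 150*sqrt(L) (A(R, L) = 8 + (15*sqrt(L))*(-10) = 8 - 150*sqrt(L))
1/(A(559, 15*M(-14)) - 9979702) = 1/((8 - 150*sqrt(15)*sqrt(2 - 1*(-14) - 2*(-14)**2)) - 9979702) = 1/((8 - 150*sqrt(15)*sqrt(2 + 14 - 2*196)) - 9979702) = 1/((8 - 150*sqrt(15)*sqrt(2 + 14 - 392)) - 9979702) = 1/((8 - 150*2*I*sqrt(1410)) - 9979702) = 1/((8 - 300*I*sqrt(1410)) - 9979702) = 1/(-9979694 - 300*I*sqrt(1410))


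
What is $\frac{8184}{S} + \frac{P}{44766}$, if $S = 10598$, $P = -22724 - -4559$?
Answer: $\frac{28975379}{79071678} \approx 0.36644$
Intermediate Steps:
$P = -18165$ ($P = -22724 + 4559 = -18165$)
$\frac{8184}{S} + \frac{P}{44766} = \frac{8184}{10598} - \frac{18165}{44766} = 8184 \cdot \frac{1}{10598} - \frac{6055}{14922} = \frac{4092}{5299} - \frac{6055}{14922} = \frac{28975379}{79071678}$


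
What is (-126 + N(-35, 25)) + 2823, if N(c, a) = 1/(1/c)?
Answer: 2662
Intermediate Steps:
N(c, a) = c
(-126 + N(-35, 25)) + 2823 = (-126 - 35) + 2823 = -161 + 2823 = 2662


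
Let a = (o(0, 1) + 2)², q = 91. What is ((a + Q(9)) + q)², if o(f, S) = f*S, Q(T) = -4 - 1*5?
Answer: 7396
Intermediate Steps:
Q(T) = -9 (Q(T) = -4 - 5 = -9)
o(f, S) = S*f
a = 4 (a = (1*0 + 2)² = (0 + 2)² = 2² = 4)
((a + Q(9)) + q)² = ((4 - 9) + 91)² = (-5 + 91)² = 86² = 7396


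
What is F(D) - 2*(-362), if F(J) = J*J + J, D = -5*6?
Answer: 1594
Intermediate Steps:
D = -30
F(J) = J + J² (F(J) = J² + J = J + J²)
F(D) - 2*(-362) = -30*(1 - 30) - 2*(-362) = -30*(-29) + 724 = 870 + 724 = 1594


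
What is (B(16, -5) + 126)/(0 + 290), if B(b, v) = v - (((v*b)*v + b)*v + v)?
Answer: 1103/145 ≈ 7.6069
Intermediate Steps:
B(b, v) = -v*(b + b*v²) (B(b, v) = v - (((b*v)*v + b)*v + v) = v - ((b*v² + b)*v + v) = v - ((b + b*v²)*v + v) = v - (v*(b + b*v²) + v) = v - (v + v*(b + b*v²)) = v + (-v - v*(b + b*v²)) = -v*(b + b*v²))
(B(16, -5) + 126)/(0 + 290) = (-1*16*(-5)*(1 + (-5)²) + 126)/(0 + 290) = (-1*16*(-5)*(1 + 25) + 126)/290 = (-1*16*(-5)*26 + 126)*(1/290) = (2080 + 126)*(1/290) = 2206*(1/290) = 1103/145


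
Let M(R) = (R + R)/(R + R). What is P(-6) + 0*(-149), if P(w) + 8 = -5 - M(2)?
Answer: -14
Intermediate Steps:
M(R) = 1 (M(R) = (2*R)/((2*R)) = (2*R)*(1/(2*R)) = 1)
P(w) = -14 (P(w) = -8 + (-5 - 1*1) = -8 + (-5 - 1) = -8 - 6 = -14)
P(-6) + 0*(-149) = -14 + 0*(-149) = -14 + 0 = -14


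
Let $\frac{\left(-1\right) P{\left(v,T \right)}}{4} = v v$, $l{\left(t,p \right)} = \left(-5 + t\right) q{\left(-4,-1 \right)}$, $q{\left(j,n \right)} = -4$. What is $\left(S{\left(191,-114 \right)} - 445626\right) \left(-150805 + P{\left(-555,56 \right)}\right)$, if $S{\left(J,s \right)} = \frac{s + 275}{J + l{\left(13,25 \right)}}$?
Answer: $\frac{97984866693565}{159} \approx 6.1626 \cdot 10^{11}$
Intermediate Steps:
$l{\left(t,p \right)} = 20 - 4 t$ ($l{\left(t,p \right)} = \left(-5 + t\right) \left(-4\right) = 20 - 4 t$)
$S{\left(J,s \right)} = \frac{275 + s}{-32 + J}$ ($S{\left(J,s \right)} = \frac{s + 275}{J + \left(20 - 52\right)} = \frac{275 + s}{J + \left(20 - 52\right)} = \frac{275 + s}{J - 32} = \frac{275 + s}{-32 + J}$)
$P{\left(v,T \right)} = - 4 v^{2}$ ($P{\left(v,T \right)} = - 4 v v = - 4 v^{2}$)
$\left(S{\left(191,-114 \right)} - 445626\right) \left(-150805 + P{\left(-555,56 \right)}\right) = \left(\frac{275 - 114}{-32 + 191} - 445626\right) \left(-150805 - 4 \left(-555\right)^{2}\right) = \left(\frac{1}{159} \cdot 161 - 445626\right) \left(-150805 - 1232100\right) = \left(\frac{161}{159} - 445626\right) \left(-1382905\right) = \left(- \frac{70854373}{159}\right) \left(-1382905\right) = \frac{97984866693565}{159}$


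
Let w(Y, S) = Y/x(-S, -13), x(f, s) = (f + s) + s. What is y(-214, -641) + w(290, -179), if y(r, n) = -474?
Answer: -72232/153 ≈ -472.10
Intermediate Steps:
x(f, s) = f + 2*s
w(Y, S) = Y/(-26 - S) (w(Y, S) = Y/(-S + 2*(-13)) = Y/(-S - 26) = Y/(-26 - S))
y(-214, -641) + w(290, -179) = -474 - 1*290/(26 - 179) = -474 - 1*290/(-153) = -474 - 1*290*(-1/153) = -474 + 290/153 = -72232/153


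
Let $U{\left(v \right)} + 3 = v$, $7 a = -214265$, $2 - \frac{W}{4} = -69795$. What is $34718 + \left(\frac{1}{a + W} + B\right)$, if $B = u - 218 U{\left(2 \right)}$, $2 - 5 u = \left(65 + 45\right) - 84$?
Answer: $\frac{303910347491}{8700255} \approx 34931.0$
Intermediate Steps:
$W = 279188$ ($W = 8 - -279180 = 8 + 279180 = 279188$)
$a = - \frac{214265}{7}$ ($a = \frac{1}{7} \left(-214265\right) = - \frac{214265}{7} \approx -30609.0$)
$u = - \frac{24}{5}$ ($u = \frac{2}{5} - \frac{\left(65 + 45\right) - 84}{5} = \frac{2}{5} - \frac{110 - 84}{5} = \frac{2}{5} - \frac{26}{5} = - \frac{24}{5} \approx -4.8$)
$U{\left(v \right)} = -3 + v$
$B = \frac{1066}{5}$ ($B = - \frac{24}{5} - 218 \left(-3 + 2\right) = - \frac{24}{5} - -218 = - \frac{24}{5} + 218 = \frac{1066}{5} \approx 213.2$)
$34718 + \left(\frac{1}{a + W} + B\right) = 34718 + \left(\frac{1}{- \frac{214265}{7} + 279188} + \frac{1066}{5}\right) = 34718 + \left(\frac{1}{\frac{1740051}{7}} + \frac{1066}{5}\right) = 34718 + \left(\frac{7}{1740051} + \frac{1066}{5}\right) = 34718 + \frac{1854894401}{8700255} = \frac{303910347491}{8700255}$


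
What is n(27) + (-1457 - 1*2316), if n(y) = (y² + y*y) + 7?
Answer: -2308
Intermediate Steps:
n(y) = 7 + 2*y² (n(y) = (y² + y²) + 7 = 2*y² + 7 = 7 + 2*y²)
n(27) + (-1457 - 1*2316) = (7 + 2*27²) + (-1457 - 1*2316) = (7 + 2*729) + (-1457 - 2316) = (7 + 1458) - 3773 = 1465 - 3773 = -2308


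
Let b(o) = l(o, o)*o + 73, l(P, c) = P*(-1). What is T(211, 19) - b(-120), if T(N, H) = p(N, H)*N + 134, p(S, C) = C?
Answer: 18470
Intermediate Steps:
l(P, c) = -P
T(N, H) = 134 + H*N (T(N, H) = H*N + 134 = 134 + H*N)
b(o) = 73 - o**2 (b(o) = (-o)*o + 73 = -o**2 + 73 = 73 - o**2)
T(211, 19) - b(-120) = (134 + 19*211) - (73 - 1*(-120)**2) = (134 + 4009) - (73 - 1*14400) = 4143 - (73 - 14400) = 4143 - 1*(-14327) = 4143 + 14327 = 18470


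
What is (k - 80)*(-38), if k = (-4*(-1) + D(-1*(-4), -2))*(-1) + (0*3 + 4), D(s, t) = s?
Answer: 3192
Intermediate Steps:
k = -4 (k = (-4*(-1) - 1*(-4))*(-1) + (0*3 + 4) = (4 + 4)*(-1) + (0 + 4) = 8*(-1) + 4 = -8 + 4 = -4)
(k - 80)*(-38) = (-4 - 80)*(-38) = -84*(-38) = 3192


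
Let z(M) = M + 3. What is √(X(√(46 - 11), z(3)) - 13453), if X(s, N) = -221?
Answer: I*√13674 ≈ 116.94*I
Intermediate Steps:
z(M) = 3 + M
√(X(√(46 - 11), z(3)) - 13453) = √(-221 - 13453) = √(-13674) = I*√13674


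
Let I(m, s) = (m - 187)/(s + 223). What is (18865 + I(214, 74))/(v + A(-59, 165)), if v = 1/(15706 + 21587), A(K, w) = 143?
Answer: 1934723547/14665475 ≈ 131.92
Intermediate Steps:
I(m, s) = (-187 + m)/(223 + s)
v = 1/37293 ≈ 2.6815e-5
(18865 + I(214, 74))/(v + A(-59, 165)) = (18865 + (-187 + 214)/(223 + 74))/(1/37293 + 143) = (18865 + 27/297)/(5332900/37293) = (18865 + (1/297)*27)*(37293/5332900) = (18865 + 1/11)*(37293/5332900) = (207516/11)*(37293/5332900) = 1934723547/14665475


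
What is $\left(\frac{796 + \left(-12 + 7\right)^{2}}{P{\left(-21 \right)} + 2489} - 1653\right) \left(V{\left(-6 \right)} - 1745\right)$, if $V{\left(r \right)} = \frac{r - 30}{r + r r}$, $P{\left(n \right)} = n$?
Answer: $\frac{35611854373}{12340} \approx 2.8859 \cdot 10^{6}$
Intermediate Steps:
$V{\left(r \right)} = \frac{-30 + r}{r + r^{2}}$
$\left(\frac{796 + \left(-12 + 7\right)^{2}}{P{\left(-21 \right)} + 2489} - 1653\right) \left(V{\left(-6 \right)} - 1745\right) = \left(\frac{796 + \left(-12 + 7\right)^{2}}{-21 + 2489} - 1653\right) \left(\frac{-30 - 6}{\left(-6\right) \left(1 - 6\right)} - 1745\right) = \left(\frac{796 + \left(-5\right)^{2}}{2468} - 1653\right) \left(\left(- \frac{1}{6}\right) \frac{1}{-5} \left(-36\right) - 1745\right) = \left(\left(796 + 25\right) \frac{1}{2468} - 1653\right) \left(\left(- \frac{1}{6}\right) \left(- \frac{1}{5}\right) \left(-36\right) - 1745\right) = \left(821 \cdot \frac{1}{2468} - 1653\right) \left(- \frac{6}{5} - 1745\right) = \left(\frac{821}{2468} - 1653\right) \left(- \frac{8731}{5}\right) = \left(- \frac{4078783}{2468}\right) \left(- \frac{8731}{5}\right) = \frac{35611854373}{12340}$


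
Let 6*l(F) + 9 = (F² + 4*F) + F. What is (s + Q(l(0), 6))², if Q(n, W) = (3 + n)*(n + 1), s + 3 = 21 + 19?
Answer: 21025/16 ≈ 1314.1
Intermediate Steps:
s = 37 (s = -3 + (21 + 19) = -3 + 40 = 37)
l(F) = -3/2 + F²/6 + 5*F/6 (l(F) = -3/2 + ((F² + 4*F) + F)/6 = -3/2 + (F² + 5*F)/6 = -3/2 + (F²/6 + 5*F/6) = -3/2 + F²/6 + 5*F/6)
Q(n, W) = (1 + n)*(3 + n) (Q(n, W) = (3 + n)*(1 + n) = (1 + n)*(3 + n))
(s + Q(l(0), 6))² = (37 + (3 + (-3/2 + (⅙)*0² + (⅚)*0)² + 4*(-3/2 + (⅙)*0² + (⅚)*0)))² = (37 + (3 + (-3/2 + (⅙)*0 + 0)² + 4*(-3/2 + (⅙)*0 + 0)))² = (37 + (3 + (-3/2 + 0 + 0)² + 4*(-3/2 + 0 + 0)))² = (37 + (3 + (-3/2)² + 4*(-3/2)))² = (37 + (3 + 9/4 - 6))² = (37 - ¾)² = (145/4)² = 21025/16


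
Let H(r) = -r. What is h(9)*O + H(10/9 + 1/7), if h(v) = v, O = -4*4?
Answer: -9151/63 ≈ -145.25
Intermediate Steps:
O = -16
h(9)*O + H(10/9 + 1/7) = 9*(-16) - (10/9 + 1/7) = -144 - (10*(⅑) + 1*(⅐)) = -144 - (10/9 + ⅐) = -144 - 1*79/63 = -144 - 79/63 = -9151/63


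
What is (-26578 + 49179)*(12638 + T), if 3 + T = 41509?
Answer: 1223708544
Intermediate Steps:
T = 41506 (T = -3 + 41509 = 41506)
(-26578 + 49179)*(12638 + T) = (-26578 + 49179)*(12638 + 41506) = 22601*54144 = 1223708544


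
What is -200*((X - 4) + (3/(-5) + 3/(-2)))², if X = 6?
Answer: -2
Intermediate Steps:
-200*((X - 4) + (3/(-5) + 3/(-2)))² = -200*((6 - 4) + (3/(-5) + 3/(-2)))² = -200*(2 + (3*(-⅕) + 3*(-½)))² = -200*(2 + (-⅗ - 3/2))² = -200*(2 - 21/10)² = -200*(-⅒)² = -200*1/100 = -2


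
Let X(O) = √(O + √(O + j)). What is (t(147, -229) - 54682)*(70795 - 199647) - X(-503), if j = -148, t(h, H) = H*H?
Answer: 288757332 - √(-503 + I*√651) ≈ 2.8876e+8 - 22.435*I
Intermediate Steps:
t(h, H) = H²
X(O) = √(O + √(-148 + O)) (X(O) = √(O + √(O - 148)) = √(O + √(-148 + O)))
(t(147, -229) - 54682)*(70795 - 199647) - X(-503) = ((-229)² - 54682)*(70795 - 199647) - √(-503 + √(-148 - 503)) = (52441 - 54682)*(-128852) - √(-503 + √(-651)) = -2241*(-128852) - √(-503 + I*√651) = 288757332 - √(-503 + I*√651)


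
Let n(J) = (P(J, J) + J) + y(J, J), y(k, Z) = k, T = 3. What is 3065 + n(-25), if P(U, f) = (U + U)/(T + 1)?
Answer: 6005/2 ≈ 3002.5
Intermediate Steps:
P(U, f) = U/2 (P(U, f) = (U + U)/(3 + 1) = (2*U)/4 = (2*U)*(1/4) = U/2)
n(J) = 5*J/2 (n(J) = (J/2 + J) + J = 3*J/2 + J = 5*J/2)
3065 + n(-25) = 3065 + (5/2)*(-25) = 3065 - 125/2 = 6005/2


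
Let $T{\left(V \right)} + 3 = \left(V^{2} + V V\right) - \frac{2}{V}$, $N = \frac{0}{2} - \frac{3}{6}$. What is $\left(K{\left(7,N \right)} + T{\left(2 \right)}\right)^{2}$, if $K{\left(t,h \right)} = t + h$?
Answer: $\frac{441}{4} \approx 110.25$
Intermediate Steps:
$N = - \frac{1}{2}$ ($N = 0 \cdot \frac{1}{2} - \frac{1}{2} = 0 - \frac{1}{2} = - \frac{1}{2} \approx -0.5$)
$T{\left(V \right)} = -3 - \frac{2}{V} + 2 V^{2}$ ($T{\left(V \right)} = -3 - \left(- V^{2} + \frac{2}{V} - V V\right) = -3 + \left(\left(V^{2} + V^{2}\right) - \frac{2}{V}\right) = -3 + \left(2 V^{2} - \frac{2}{V}\right) = -3 + \left(- \frac{2}{V} + 2 V^{2}\right) = -3 - \frac{2}{V} + 2 V^{2}$)
$K{\left(t,h \right)} = h + t$
$\left(K{\left(7,N \right)} + T{\left(2 \right)}\right)^{2} = \left(\left(- \frac{1}{2} + 7\right) - \left(3 + 1 - 8\right)\right)^{2} = \left(\frac{13}{2} - -4\right)^{2} = \left(\frac{13}{2} + 4\right)^{2} = \left(\frac{21}{2}\right)^{2} = \frac{441}{4}$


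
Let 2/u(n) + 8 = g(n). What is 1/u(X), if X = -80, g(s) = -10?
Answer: -9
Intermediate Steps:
u(n) = -⅑ (u(n) = 2/(-8 - 10) = 2/(-18) = 2*(-1/18) = -⅑)
1/u(X) = 1/(-⅑) = -9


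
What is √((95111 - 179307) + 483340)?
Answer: 2*√99786 ≈ 631.78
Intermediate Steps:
√((95111 - 179307) + 483340) = √(-84196 + 483340) = √399144 = 2*√99786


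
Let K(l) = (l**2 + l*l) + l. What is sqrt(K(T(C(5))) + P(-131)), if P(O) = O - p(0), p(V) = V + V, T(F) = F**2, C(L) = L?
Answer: 2*sqrt(286) ≈ 33.823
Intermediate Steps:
p(V) = 2*V
P(O) = O (P(O) = O - 2*0 = O - 1*0 = O + 0 = O)
K(l) = l + 2*l**2 (K(l) = (l**2 + l**2) + l = 2*l**2 + l = l + 2*l**2)
sqrt(K(T(C(5))) + P(-131)) = sqrt(5**2*(1 + 2*5**2) - 131) = sqrt(25*(1 + 2*25) - 131) = sqrt(25*(1 + 50) - 131) = sqrt(25*51 - 131) = sqrt(1275 - 131) = sqrt(1144) = 2*sqrt(286)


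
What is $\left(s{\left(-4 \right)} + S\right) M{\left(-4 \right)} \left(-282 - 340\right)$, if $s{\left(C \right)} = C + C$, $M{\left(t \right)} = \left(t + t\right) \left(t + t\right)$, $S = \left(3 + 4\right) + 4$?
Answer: $-119424$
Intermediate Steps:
$S = 11$ ($S = 7 + 4 = 11$)
$M{\left(t \right)} = 4 t^{2}$ ($M{\left(t \right)} = 2 t 2 t = 4 t^{2}$)
$s{\left(C \right)} = 2 C$
$\left(s{\left(-4 \right)} + S\right) M{\left(-4 \right)} \left(-282 - 340\right) = \left(2 \left(-4\right) + 11\right) 4 \left(-4\right)^{2} \left(-282 - 340\right) = \left(-8 + 11\right) 4 \cdot 16 \left(-622\right) = 3 \cdot 64 \left(-622\right) = 192 \left(-622\right) = -119424$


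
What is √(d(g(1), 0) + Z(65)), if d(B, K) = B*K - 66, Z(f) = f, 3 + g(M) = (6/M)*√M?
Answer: I ≈ 1.0*I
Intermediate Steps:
g(M) = -3 + 6/√M (g(M) = -3 + (6/M)*√M = -3 + 6/√M)
d(B, K) = -66 + B*K
√(d(g(1), 0) + Z(65)) = √((-66 + (-3 + 6/√1)*0) + 65) = √((-66 + (-3 + 6*1)*0) + 65) = √((-66 + (-3 + 6)*0) + 65) = √((-66 + 3*0) + 65) = √((-66 + 0) + 65) = √(-66 + 65) = √(-1) = I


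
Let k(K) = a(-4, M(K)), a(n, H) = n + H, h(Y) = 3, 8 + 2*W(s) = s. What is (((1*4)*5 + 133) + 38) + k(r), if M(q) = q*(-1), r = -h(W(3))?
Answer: 190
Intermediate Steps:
W(s) = -4 + s/2
r = -3 (r = -1*3 = -3)
M(q) = -q
a(n, H) = H + n
k(K) = -4 - K (k(K) = -K - 4 = -4 - K)
(((1*4)*5 + 133) + 38) + k(r) = (((1*4)*5 + 133) + 38) + (-4 - 1*(-3)) = ((4*5 + 133) + 38) + (-4 + 3) = ((20 + 133) + 38) - 1 = (153 + 38) - 1 = 191 - 1 = 190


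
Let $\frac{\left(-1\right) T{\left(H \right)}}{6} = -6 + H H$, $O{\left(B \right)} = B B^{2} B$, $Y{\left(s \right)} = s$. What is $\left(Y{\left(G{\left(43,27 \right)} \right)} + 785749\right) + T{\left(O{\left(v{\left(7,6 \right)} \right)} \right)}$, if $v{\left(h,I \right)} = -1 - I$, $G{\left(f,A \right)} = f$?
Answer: $-33802978$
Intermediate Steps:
$O{\left(B \right)} = B^{4}$ ($O{\left(B \right)} = B^{3} B = B^{4}$)
$T{\left(H \right)} = 36 - 6 H^{2}$ ($T{\left(H \right)} = - 6 \left(-6 + H H\right) = - 6 \left(-6 + H^{2}\right) = 36 - 6 H^{2}$)
$\left(Y{\left(G{\left(43,27 \right)} \right)} + 785749\right) + T{\left(O{\left(v{\left(7,6 \right)} \right)} \right)} = \left(43 + 785749\right) + \left(36 - 6 \left(\left(-1 - 6\right)^{4}\right)^{2}\right) = 785792 + \left(36 - 6 \left(\left(-1 - 6\right)^{4}\right)^{2}\right) = 785792 + \left(36 - 6 \left(\left(-7\right)^{4}\right)^{2}\right) = 785792 + \left(36 - 6 \cdot 2401^{2}\right) = 785792 + \left(36 - 34588806\right) = 785792 - 34588770 = -33802978$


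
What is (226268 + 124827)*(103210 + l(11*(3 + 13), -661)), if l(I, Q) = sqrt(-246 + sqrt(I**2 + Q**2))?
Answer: 36236514950 + 351095*sqrt(-246 + sqrt(467897)) ≈ 3.6244e+10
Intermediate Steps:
(226268 + 124827)*(103210 + l(11*(3 + 13), -661)) = (226268 + 124827)*(103210 + sqrt(-246 + sqrt((11*(3 + 13))**2 + (-661)**2))) = 351095*(103210 + sqrt(-246 + sqrt((11*16)**2 + 436921))) = 351095*(103210 + sqrt(-246 + sqrt(176**2 + 436921))) = 351095*(103210 + sqrt(-246 + sqrt(30976 + 436921))) = 351095*(103210 + sqrt(-246 + sqrt(467897))) = 36236514950 + 351095*sqrt(-246 + sqrt(467897))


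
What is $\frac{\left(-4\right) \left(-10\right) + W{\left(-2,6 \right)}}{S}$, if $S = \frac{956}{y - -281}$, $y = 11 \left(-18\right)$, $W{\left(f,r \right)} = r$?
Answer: $\frac{1909}{478} \approx 3.9937$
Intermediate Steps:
$y = -198$
$S = \frac{956}{83}$ ($S = \frac{956}{-198 - -281} = \frac{956}{-198 + 281} = \frac{956}{83} \approx 11.518$)
$\frac{\left(-4\right) \left(-10\right) + W{\left(-2,6 \right)}}{S} = \frac{\left(-4\right) \left(-10\right) + 6}{\frac{956}{83}} = \left(40 + 6\right) \frac{83}{956} = 46 \cdot \frac{83}{956} = \frac{1909}{478}$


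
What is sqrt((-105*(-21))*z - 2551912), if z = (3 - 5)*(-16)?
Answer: 2*I*sqrt(620338) ≈ 1575.2*I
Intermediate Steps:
z = 32 (z = -2*(-16) = 32)
sqrt((-105*(-21))*z - 2551912) = sqrt(-105*(-21)*32 - 2551912) = sqrt(2205*32 - 2551912) = sqrt(70560 - 2551912) = sqrt(-2481352) = 2*I*sqrt(620338)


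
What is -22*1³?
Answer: -22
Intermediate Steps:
-22*1³ = -22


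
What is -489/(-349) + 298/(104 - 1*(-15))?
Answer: 162193/41531 ≈ 3.9053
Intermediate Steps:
-489/(-349) + 298/(104 - 1*(-15)) = -489*(-1/349) + 298/(104 + 15) = 489/349 + 298/119 = 162193/41531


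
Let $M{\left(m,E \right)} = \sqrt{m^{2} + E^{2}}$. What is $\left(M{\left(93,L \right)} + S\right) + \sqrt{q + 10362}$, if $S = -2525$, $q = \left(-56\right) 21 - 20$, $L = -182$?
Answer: $-2525 + \sqrt{9166} + \sqrt{41773} \approx -2224.9$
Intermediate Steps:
$q = -1196$ ($q = -1176 - 20 = -1196$)
$M{\left(m,E \right)} = \sqrt{E^{2} + m^{2}}$
$\left(M{\left(93,L \right)} + S\right) + \sqrt{q + 10362} = \left(\sqrt{\left(-182\right)^{2} + 93^{2}} - 2525\right) + \sqrt{-1196 + 10362} = \left(\sqrt{33124 + 8649} - 2525\right) + \sqrt{9166} = \left(\sqrt{41773} - 2525\right) + \sqrt{9166} = \left(-2525 + \sqrt{41773}\right) + \sqrt{9166} = -2525 + \sqrt{9166} + \sqrt{41773}$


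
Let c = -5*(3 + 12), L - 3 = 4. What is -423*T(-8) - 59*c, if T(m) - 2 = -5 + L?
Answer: 2733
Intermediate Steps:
L = 7 (L = 3 + 4 = 7)
T(m) = 4 (T(m) = 2 + (-5 + 7) = 2 + 2 = 4)
c = -75 (c = -5*15 = -75)
-423*T(-8) - 59*c = -423*4 - 59*(-75) = -1692 - 1*(-4425) = -1692 + 4425 = 2733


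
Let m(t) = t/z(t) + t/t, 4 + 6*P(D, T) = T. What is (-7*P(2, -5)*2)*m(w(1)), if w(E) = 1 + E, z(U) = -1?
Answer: -21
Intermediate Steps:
P(D, T) = -2/3 + T/6
m(t) = 1 - t (m(t) = t/(-1) + t/t = t*(-1) + 1 = -t + 1 = 1 - t)
(-7*P(2, -5)*2)*m(w(1)) = (-7*(-2/3 + (1/6)*(-5))*2)*(1 - (1 + 1)) = (-7*(-2/3 - 5/6)*2)*(1 - 1*2) = (-7*(-3/2)*2)*(1 - 2) = ((21/2)*2)*(-1) = 21*(-1) = -21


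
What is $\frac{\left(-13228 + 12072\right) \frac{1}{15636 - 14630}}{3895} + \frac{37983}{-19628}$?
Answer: $- \frac{74427068839}{38454883180} \approx -1.9354$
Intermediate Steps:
$\frac{\left(-13228 + 12072\right) \frac{1}{15636 - 14630}}{3895} + \frac{37983}{-19628} = - \frac{1156}{1006} \cdot \frac{1}{3895} + 37983 \left(- \frac{1}{19628}\right) = \left(-1156\right) \frac{1}{1006} \cdot \frac{1}{3895} - \frac{37983}{19628} = \left(- \frac{578}{503}\right) \frac{1}{3895} - \frac{37983}{19628} = - \frac{578}{1959185} - \frac{37983}{19628} = - \frac{74427068839}{38454883180}$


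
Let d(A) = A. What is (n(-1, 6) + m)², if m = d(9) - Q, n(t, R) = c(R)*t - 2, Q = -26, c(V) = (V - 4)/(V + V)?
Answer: 38809/36 ≈ 1078.0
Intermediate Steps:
c(V) = (-4 + V)/(2*V) (c(V) = (-4 + V)/((2*V)) = (-4 + V)*(1/(2*V)) = (-4 + V)/(2*V))
n(t, R) = -2 + t*(-4 + R)/(2*R) (n(t, R) = ((-4 + R)/(2*R))*t - 2 = t*(-4 + R)/(2*R) - 2 = -2 + t*(-4 + R)/(2*R))
m = 35 (m = 9 - 1*(-26) = 9 + 26 = 35)
(n(-1, 6) + m)² = ((-2 + (½)*(-1) - 2*(-1)/6) + 35)² = ((-2 - ½ - 2*(-1)*⅙) + 35)² = ((-2 - ½ + ⅓) + 35)² = (-13/6 + 35)² = (197/6)² = 38809/36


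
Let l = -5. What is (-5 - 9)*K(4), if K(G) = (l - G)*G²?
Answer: 2016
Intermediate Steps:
K(G) = G²*(-5 - G) (K(G) = (-5 - G)*G² = G²*(-5 - G))
(-5 - 9)*K(4) = (-5 - 9)*(4²*(-5 - 1*4)) = -224*(-5 - 4) = -224*(-9) = -14*(-144) = 2016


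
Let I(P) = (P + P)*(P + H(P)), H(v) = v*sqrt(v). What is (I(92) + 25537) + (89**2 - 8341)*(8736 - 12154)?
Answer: 1478025 + 33856*sqrt(23) ≈ 1.6404e+6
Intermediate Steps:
H(v) = v**(3/2)
I(P) = 2*P*(P + P**(3/2)) (I(P) = (P + P)*(P + P**(3/2)) = (2*P)*(P + P**(3/2)) = 2*P*(P + P**(3/2)))
(I(92) + 25537) + (89**2 - 8341)*(8736 - 12154) = (2*92*(92 + 92**(3/2)) + 25537) + (89**2 - 8341)*(8736 - 12154) = (2*92*(92 + 184*sqrt(23)) + 25537) + (7921 - 8341)*(-3418) = ((16928 + 33856*sqrt(23)) + 25537) - 420*(-3418) = (42465 + 33856*sqrt(23)) + 1435560 = 1478025 + 33856*sqrt(23)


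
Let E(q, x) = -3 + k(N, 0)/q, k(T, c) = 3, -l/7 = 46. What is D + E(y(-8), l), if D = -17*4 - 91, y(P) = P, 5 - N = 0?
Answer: -1299/8 ≈ -162.38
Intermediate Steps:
l = -322 (l = -7*46 = -322)
N = 5 (N = 5 - 1*0 = 5 + 0 = 5)
E(q, x) = -3 + 3/q
D = -159 (D = -68 - 91 = -159)
D + E(y(-8), l) = -159 + (-3 + 3/(-8)) = -159 + (-3 + 3*(-1/8)) = -159 + (-3 - 3/8) = -159 - 27/8 = -1299/8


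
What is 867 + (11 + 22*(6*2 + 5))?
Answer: 1252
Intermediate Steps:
867 + (11 + 22*(6*2 + 5)) = 867 + (11 + 22*(12 + 5)) = 867 + (11 + 22*17) = 867 + (11 + 374) = 867 + 385 = 1252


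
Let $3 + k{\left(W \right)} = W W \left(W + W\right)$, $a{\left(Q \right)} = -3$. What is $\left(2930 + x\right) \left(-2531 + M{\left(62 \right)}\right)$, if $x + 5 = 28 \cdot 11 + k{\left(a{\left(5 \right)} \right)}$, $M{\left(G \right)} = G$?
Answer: $-7841544$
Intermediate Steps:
$k{\left(W \right)} = -3 + 2 W^{3}$ ($k{\left(W \right)} = -3 + W W \left(W + W\right) = -3 + W^{2} \cdot 2 W = -3 + 2 W^{3}$)
$x = 246$ ($x = -5 + \left(28 \cdot 11 + \left(-3 + 2 \left(-3\right)^{3}\right)\right) = -5 + \left(308 + \left(-3 + 2 \left(-27\right)\right)\right) = -5 + \left(308 - 57\right) = -5 + 251 = 246$)
$\left(2930 + x\right) \left(-2531 + M{\left(62 \right)}\right) = \left(2930 + 246\right) \left(-2531 + 62\right) = 3176 \left(-2469\right) = -7841544$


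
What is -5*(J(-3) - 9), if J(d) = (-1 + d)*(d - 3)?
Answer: -75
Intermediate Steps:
J(d) = (-1 + d)*(-3 + d)
-5*(J(-3) - 9) = -5*((3 + (-3)**2 - 4*(-3)) - 9) = -5*((3 + 9 + 12) - 9) = -5*(24 - 9) = -5*15 = -75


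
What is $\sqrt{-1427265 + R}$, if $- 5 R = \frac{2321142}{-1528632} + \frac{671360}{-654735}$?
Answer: $\frac{i \sqrt{122572758136859424590576835}}{9267119190} \approx 1194.7 i$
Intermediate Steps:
$R = \frac{28288836521}{55602715140}$ ($R = - \frac{\frac{2321142}{-1528632} + \frac{671360}{-654735}}{5} = - \frac{2321142 \left(- \frac{1}{1528632}\right) + 671360 \left(- \frac{1}{654735}\right)}{5} = - \frac{- \frac{386857}{254772} - \frac{134272}{130947}}{5} = \left(- \frac{1}{5}\right) \left(- \frac{28288836521}{11120543028}\right) = \frac{28288836521}{55602715140} \approx 0.50877$)
$\sqrt{-1427265 + R} = \sqrt{-1427265 + \frac{28288836521}{55602715140}} = \sqrt{- \frac{79359780935455579}{55602715140}} = \frac{i \sqrt{122572758136859424590576835}}{9267119190}$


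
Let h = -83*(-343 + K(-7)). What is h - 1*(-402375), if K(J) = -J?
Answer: 430263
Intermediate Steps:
h = 27888 (h = -83*(-343 - 1*(-7)) = -83*(-343 + 7) = -83*(-336) = 27888)
h - 1*(-402375) = 27888 - 1*(-402375) = 27888 + 402375 = 430263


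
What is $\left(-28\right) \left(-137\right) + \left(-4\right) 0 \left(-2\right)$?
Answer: $3836$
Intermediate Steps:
$\left(-28\right) \left(-137\right) + \left(-4\right) 0 \left(-2\right) = 3836 + 0 \left(-2\right) = 3836 + 0 = 3836$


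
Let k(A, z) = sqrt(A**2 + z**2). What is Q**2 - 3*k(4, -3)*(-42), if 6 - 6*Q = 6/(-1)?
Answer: 634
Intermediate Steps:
Q = 2 (Q = 1 - 1/(-1) = 1 - (-1) = 1 - 1/6*(-6) = 1 + 1 = 2)
Q**2 - 3*k(4, -3)*(-42) = 2**2 - 3*sqrt(4**2 + (-3)**2)*(-42) = 4 - 3*sqrt(16 + 9)*(-42) = 4 - 3*sqrt(25)*(-42) = 4 - 3*5*(-42) = 4 - 15*(-42) = 4 + 630 = 634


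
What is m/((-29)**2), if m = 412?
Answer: 412/841 ≈ 0.48989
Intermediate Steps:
m/((-29)**2) = 412/((-29)**2) = 412/841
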